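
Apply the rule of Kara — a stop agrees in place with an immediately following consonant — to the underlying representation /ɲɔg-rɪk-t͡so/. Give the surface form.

[ɲɔdrɪtt͡so]

/g/ is a voiced velar stop. The following trigger /r/ is alveolar, so /g/ must become alveolar as well.
The voiced alveolar stop is [d], so /g/ → [d].
At the second juncture, /k/ likewise becomes [t] adjacent to /t͡s/.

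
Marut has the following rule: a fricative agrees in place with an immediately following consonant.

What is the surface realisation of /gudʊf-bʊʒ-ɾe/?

[gudʊɸbʊzɾe]

The rule targets /f/ (voiceless labiodental fricative), which sits before the trigger /b/ (bilabial).
Changing only its place to bilabial gives [ɸ] — the voiceless bilabial fricative.
The same rule applies at the second boundary: /ʒ/ → [z] next to /ɾ/.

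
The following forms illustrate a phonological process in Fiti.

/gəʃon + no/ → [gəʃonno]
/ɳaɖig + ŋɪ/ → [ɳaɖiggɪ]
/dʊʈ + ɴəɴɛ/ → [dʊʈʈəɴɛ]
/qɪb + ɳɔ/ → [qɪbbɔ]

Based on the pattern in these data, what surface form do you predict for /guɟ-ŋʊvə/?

The data show progressive total assimilation (/ŋ/ → [g] after /g/; /ɴ/ → [ʈ] after /ʈ/; /ɳ/ → [b] after /b/): in every case the target segment becomes identical to its preceding neighbour, copying more than a single feature.
In [gəʃonno] the two consonants at the boundary are already identical (/n/ + /n/), so the rule applies vacuously and nothing changes.
/ŋ/ is the segment targeted by the rule; it sits immediately after /ɟ/, so it assimilates completely and surfaces as [ɟ].

[guɟɟʊvə]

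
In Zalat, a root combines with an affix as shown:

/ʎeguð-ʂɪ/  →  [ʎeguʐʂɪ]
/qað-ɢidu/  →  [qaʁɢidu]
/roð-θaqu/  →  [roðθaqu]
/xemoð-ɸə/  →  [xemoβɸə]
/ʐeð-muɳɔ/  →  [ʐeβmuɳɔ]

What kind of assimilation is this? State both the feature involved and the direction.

Underlying /ð/ is realised as [ʐ] next to /ʂ/; /ʂ/ itself does not change.
The change dental → retroflex matches the place of the following /ʂ/, identifying this as place assimilation.
Manner and voice are unchanged, so the assimilation is partial, not total.
The other alternating forms pattern the same way: /ð/ → [ʁ] before /ɢ/ (dental → uvular, matching uvular); /ð/ → [β] before /ɸ/ (dental → bilabial, matching bilabial); /ð/ → [β] before /m/ (dental → bilabial, matching bilabial) — only place changes, and always toward the following segment.
No alternation appears in [roðθaqu]: there the adjacent consonants already agree in place (/ð/ and /θ/ are both dental), so this form is consistent with the same rule.
The trigger is the following segment, so the direction is regressive (anticipatory).

regressive place assimilation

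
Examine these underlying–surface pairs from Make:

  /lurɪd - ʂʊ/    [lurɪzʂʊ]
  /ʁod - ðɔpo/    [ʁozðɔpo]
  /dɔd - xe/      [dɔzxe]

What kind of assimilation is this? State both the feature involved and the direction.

The segment that alternates is /d/, which surfaces as [z] when adjacent to /ʂ/.
The change stop → fricative matches the manner of the following /ʂ/, identifying this as manner assimilation.
Place and voice are unchanged, so the assimilation is partial, not total.
Checking the remaining alternations: /d/ → [z] before /ð/ (stop → fricative, matching a fricative); /d/ → [z] before /x/ (stop → fricative, matching a fricative) — only manner changes, and always toward the following segment.
The trigger is the following segment, so the direction is regressive (anticipatory).

regressive manner assimilation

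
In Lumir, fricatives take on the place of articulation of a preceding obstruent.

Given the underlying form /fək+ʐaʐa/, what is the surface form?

[fəkɣaʐa]

/ʐ/ is a voiced retroflex fricative. The preceding trigger /k/ is velar, so /ʐ/ must become velar as well.
A voiced velar fricative is [ɣ], so the surface segment is [ɣ].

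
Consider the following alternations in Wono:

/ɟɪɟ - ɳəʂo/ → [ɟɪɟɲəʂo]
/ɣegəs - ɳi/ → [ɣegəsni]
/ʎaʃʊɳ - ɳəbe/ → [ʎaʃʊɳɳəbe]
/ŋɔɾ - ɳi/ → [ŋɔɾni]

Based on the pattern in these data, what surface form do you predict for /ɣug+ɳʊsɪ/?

[ɣugŋʊsɪ]

The data show progressive place assimilation: /ɳ/ → [ɲ] after /ɟ/; /ɳ/ → [n] after /s/; /ɳ/ → [n] after /ɾ/. In each pair only place changes, matching the preceding consonant, while manner and voice stay constant.
Nothing changes in [ʎaʃʊɳɳəbe]: there the adjacent consonants already agree in place (/ɳ/ and /ɳ/ are both retroflex), so this form is consistent with the same rule.
/ɳ/ is a voiced retroflex nasal. The preceding trigger /g/ is velar, so /ɳ/ must become velar as well.
A voiced velar nasal is [ŋ], so the surface segment is [ŋ].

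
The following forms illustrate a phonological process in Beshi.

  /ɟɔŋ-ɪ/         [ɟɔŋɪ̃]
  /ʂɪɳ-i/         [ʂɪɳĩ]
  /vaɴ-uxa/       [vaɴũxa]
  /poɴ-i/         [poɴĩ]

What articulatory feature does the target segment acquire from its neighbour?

The vowel /ɪ/ surfaces as nasalised [ɪ̃] next to the preceding nasal /ŋ/ — it has acquired the [+nasal] feature of its neighbour.
Likewise in the remaining data: /i/ → [ĩ] after /ɳ/; /u/ → [ũ] after /ɴ/; /i/ → [ĩ] after /ɴ/ — each time a vowel is nasalised next to a preceding nasal.

nasality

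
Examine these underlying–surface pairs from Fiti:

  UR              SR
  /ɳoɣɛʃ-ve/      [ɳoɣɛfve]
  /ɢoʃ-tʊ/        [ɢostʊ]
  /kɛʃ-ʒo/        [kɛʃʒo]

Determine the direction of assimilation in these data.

Comparing underlying and surface forms, /ʃ/ → [f] is the alternation; the neighbouring /v/ is constant.
The change postalveolar → labiodental matches the place of the following /v/, identifying this as place assimilation.
Checking the remaining alternation: /ʃ/ → [s] before /t/ (postalveolar → alveolar, matching alveolar) — only place changes, and always toward the following segment.
No alternation appears in [kɛʃʒo]: there the adjacent consonants already agree in place (/ʃ/ and /ʒ/ are both postalveolar), so this form is consistent with the same rule.
The trigger is the following segment, so the direction is regressive (anticipatory).

regressive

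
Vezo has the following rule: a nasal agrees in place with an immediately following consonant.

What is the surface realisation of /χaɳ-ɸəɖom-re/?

[χamɸəɖonre]

/ɳ/ is a voiced retroflex nasal. The following trigger /ɸ/ is bilabial, so /ɳ/ must become bilabial as well.
A voiced bilabial nasal is [m], so the surface segment is [m].
The same rule applies at the second boundary: /m/ → [n] next to /r/.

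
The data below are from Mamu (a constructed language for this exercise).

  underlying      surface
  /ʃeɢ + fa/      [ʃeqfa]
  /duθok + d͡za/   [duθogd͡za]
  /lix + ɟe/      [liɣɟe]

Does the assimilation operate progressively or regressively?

regressive

Underlying /ɢ/ is realised as [q] next to /f/; /f/ itself does not change.
The change voiced → voiceless matches the voicing of the following /f/, identifying this as voicing assimilation.
The other alternating forms pattern the same way: /k/ → [g] before /d͡z/ (voiceless → voiced, matching voiced); /x/ → [ɣ] before /ɟ/ (voiceless → voiced, matching voiced) — only voicing changes, and always toward the following segment.
Since the segment that changes precedes the conditioning segment, the assimilation is regressive.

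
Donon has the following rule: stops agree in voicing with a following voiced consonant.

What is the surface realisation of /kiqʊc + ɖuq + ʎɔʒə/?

[kiqʊɟɖuɢʎɔʒə]

/c/ is a voiceless palatal stop. The following trigger /ɖ/ is voiced, so /c/ must become voiced as well.
The voiced palatal stop is [ɟ], so /c/ → [ɟ].
At the second juncture, /q/ likewise becomes [ɢ] adjacent to /ʎ/.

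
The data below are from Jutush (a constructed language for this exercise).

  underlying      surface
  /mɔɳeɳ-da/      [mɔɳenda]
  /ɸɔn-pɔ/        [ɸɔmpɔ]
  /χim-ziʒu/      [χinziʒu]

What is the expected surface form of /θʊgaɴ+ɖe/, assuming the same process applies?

[θʊgaɳɖe]

The data show regressive place assimilation: /ɳ/ → [n] before /d/; /n/ → [m] before /p/; /m/ → [n] before /z/. In each pair only place changes, matching the following consonant, while manner and voice stay constant.
/ɴ/ is a voiced uvular nasal. The following trigger /ɖ/ is retroflex, so /ɴ/ must become retroflex as well.
Changing only its place to retroflex gives [ɳ] — the voiced retroflex nasal.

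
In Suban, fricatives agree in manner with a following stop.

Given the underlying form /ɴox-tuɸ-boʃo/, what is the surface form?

/x/ is a voiceless velar fricative. The following trigger /t/ is a stop, so /x/ must become a stop as well.
A voiceless velar stop is [k], so the surface segment is [k].
At the second juncture, /ɸ/ likewise becomes [p] adjacent to /b/.

[ɴoktupboʃo]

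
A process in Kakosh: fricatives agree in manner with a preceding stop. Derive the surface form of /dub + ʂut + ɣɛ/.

/ʂ/ is a voiceless retroflex fricative. The preceding trigger /b/ is a stop, so /ʂ/ must become a stop as well.
Changing only its manner to stop gives [ʈ] — the voiceless retroflex stop.
At the second juncture, /ɣ/ likewise becomes [g] adjacent to /t/.

[dubʈutgɛ]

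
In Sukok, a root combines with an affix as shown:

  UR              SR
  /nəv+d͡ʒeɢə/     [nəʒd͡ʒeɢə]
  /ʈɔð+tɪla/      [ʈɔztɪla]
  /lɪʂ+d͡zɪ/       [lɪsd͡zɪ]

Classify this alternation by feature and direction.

regressive place assimilation

The segment that alternates is /v/, which surfaces as [ʒ] when adjacent to /d͡ʒ/.
The change labiodental → postalveolar matches the place of the following /d͡ʒ/, identifying this as place assimilation.
Manner and voice are unchanged, so the assimilation is partial, not total.
The other alternating forms pattern the same way: /ð/ → [z] before /t/ (dental → alveolar, matching alveolar); /ʂ/ → [s] before /d͡z/ (retroflex → alveolar, matching alveolar) — only place changes, and always toward the following segment.
The trigger is the following segment, so the direction is regressive (anticipatory).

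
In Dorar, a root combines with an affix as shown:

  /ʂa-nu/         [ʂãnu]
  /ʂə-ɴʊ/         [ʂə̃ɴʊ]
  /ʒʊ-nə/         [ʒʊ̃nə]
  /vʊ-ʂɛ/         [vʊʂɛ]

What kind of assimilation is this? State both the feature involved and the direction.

regressive nasality assimilation (vowel nasalisation)

The vowel /a/ surfaces as nasalised [ã] next to the following nasal /n/ — it has acquired the [+nasal] feature of its neighbour.
The other forms show the same pattern: /ə/ → [ə̃] before /ɴ/; /ʊ/ → [ʊ̃] before /n/ — each time a vowel is nasalised next to a following nasal.
No change occurs in [vʊʂɛ] because the vowel at the boundary is adjacent to an oral consonant, not a nasal (/ʊ/ next to /ʂ/).
Because the conditioning nasal is to the right of the vowel that changes, the process is regressive (anticipatory).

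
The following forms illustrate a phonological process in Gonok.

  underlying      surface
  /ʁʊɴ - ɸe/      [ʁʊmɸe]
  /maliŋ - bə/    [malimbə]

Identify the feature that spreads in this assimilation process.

place

Underlying /ɴ/ is realised as [m] next to /ɸ/; /ɸ/ itself does not change.
The change uvular → bilabial matches the place of the following /ɸ/, identifying this as place assimilation.
The other alternating form patterns the same way: /ŋ/ → [m] before /b/ (velar → bilabial, matching bilabial) — only place changes, and always toward the following segment.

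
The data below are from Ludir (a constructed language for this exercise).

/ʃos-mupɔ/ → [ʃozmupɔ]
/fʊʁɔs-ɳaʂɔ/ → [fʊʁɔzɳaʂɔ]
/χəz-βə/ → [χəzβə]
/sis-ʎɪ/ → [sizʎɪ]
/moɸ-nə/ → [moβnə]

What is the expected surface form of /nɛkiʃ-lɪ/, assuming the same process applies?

[nɛkiʒlɪ]

The data show regressive voicing assimilation: /s/ → [z] before /m/; /s/ → [z] before /ɳ/; /s/ → [z] before /ʎ/; /ɸ/ → [β] before /n/. In each pair only voicing changes, matching the following consonant, while place and manner stay constant.
No alternation appears in [χəzβə]: there the adjacent consonants already agree in voicing (/z/ and /β/ are both voiced), so this form is consistent with the same rule.
The rule targets /ʃ/ (voiceless postalveolar fricative), which sits before the trigger /l/ (voiced).
Changing only its voicing to voiced gives [ʒ] — the voiced postalveolar fricative.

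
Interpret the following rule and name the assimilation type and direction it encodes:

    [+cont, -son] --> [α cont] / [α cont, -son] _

The rule copies [cont] (continuancy) from the environment onto the target fricatives; since [±cont] encodes the stop/fricative manner contrast, the assimilating dimension is manner.
The conditioning segment sits to the left of the focus bar, meaning the trigger precedes the segment that changes — progressive assimilation.

progressive manner assimilation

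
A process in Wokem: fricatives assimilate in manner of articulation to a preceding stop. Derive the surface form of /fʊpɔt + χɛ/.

[fʊpɔtqɛ]

/χ/ is a voiceless uvular fricative. The preceding trigger /t/ is a stop, so /χ/ must become a stop as well.
A voiceless uvular stop is [q], so the surface segment is [q].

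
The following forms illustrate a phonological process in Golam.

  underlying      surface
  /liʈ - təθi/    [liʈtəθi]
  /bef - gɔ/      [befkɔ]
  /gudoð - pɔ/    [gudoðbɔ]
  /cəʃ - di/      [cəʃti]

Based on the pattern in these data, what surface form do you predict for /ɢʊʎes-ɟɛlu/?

The data show progressive voicing assimilation: /g/ → [k] after /f/; /p/ → [b] after /ð/; /d/ → [t] after /ʃ/. In each pair only voicing changes, matching the preceding consonant, while place and manner stay constant.
Nothing changes in [liʈtəθi]: there the adjacent consonants already agree in voicing (/t/ and /ʈ/ are both voiceless), so this form is consistent with the same rule.
The rule targets /ɟ/ (voiced palatal stop), which sits after the trigger /s/ (voiceless).
A voiceless palatal stop is [c], so the surface segment is [c].

[ɢʊʎescɛlu]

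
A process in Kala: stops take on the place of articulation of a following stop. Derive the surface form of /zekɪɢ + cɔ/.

The rule targets /ɢ/ (voiced uvular stop), which sits before the trigger /c/ (palatal).
The voiced palatal stop is [ɟ], so /ɢ/ → [ɟ].

[zekɪɟcɔ]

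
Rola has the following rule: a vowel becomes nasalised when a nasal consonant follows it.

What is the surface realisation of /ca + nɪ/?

[cãnɪ]

/a/ sits next to the nasal /n/ and is therefore nasalised to [ã].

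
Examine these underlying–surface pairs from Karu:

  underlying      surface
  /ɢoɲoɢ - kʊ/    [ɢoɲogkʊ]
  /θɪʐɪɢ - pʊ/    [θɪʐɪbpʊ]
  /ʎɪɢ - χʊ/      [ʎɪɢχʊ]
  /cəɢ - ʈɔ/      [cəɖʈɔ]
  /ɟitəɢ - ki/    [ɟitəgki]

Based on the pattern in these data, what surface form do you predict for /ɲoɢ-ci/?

[ɲoɟci]

The data show regressive place assimilation: /ɢ/ → [g] before /k/; /ɢ/ → [b] before /p/; /ɢ/ → [ɖ] before /ʈ/. In each pair only place changes, matching the following consonant, while manner and voice stay constant.
No alternation appears in [ʎɪɢχʊ]: there the adjacent consonants already agree in place (/ɢ/ and /χ/ are both uvular), so this form is consistent with the same rule.
/ɢ/ is a voiced uvular stop. The following trigger /c/ is palatal, so /ɢ/ must become palatal as well.
A voiced palatal stop is [ɟ], so the surface segment is [ɟ].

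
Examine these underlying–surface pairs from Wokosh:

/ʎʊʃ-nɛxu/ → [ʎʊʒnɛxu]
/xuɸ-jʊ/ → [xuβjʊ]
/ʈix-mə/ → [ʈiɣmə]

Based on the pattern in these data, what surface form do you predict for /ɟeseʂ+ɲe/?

[ɟeseʐɲe]

The data show regressive voicing assimilation: /ʃ/ → [ʒ] before /n/; /ɸ/ → [β] before /j/; /x/ → [ɣ] before /m/. In each pair only voicing changes, matching the following consonant, while place and manner stay constant.
/ʂ/ is a voiceless retroflex fricative. The following trigger /ɲ/ is voiced, so /ʂ/ must become voiced as well.
Changing only its voicing to voiced gives [ʐ] — the voiced retroflex fricative.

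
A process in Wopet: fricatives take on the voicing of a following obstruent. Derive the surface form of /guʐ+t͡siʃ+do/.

/ʐ/ is a voiced retroflex fricative. The following trigger /t͡s/ is voiceless, so /ʐ/ must become voiceless as well.
Changing only its voicing to voiceless gives [ʂ] — the voiceless retroflex fricative.
At the second juncture, /ʃ/ likewise becomes [ʒ] adjacent to /d/.

[guʂt͡siʒdo]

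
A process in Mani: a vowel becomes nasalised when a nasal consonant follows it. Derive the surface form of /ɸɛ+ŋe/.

[ɸɛ̃ŋe]

/ɛ/ sits next to the nasal /ŋ/ and is therefore nasalised to [ɛ̃].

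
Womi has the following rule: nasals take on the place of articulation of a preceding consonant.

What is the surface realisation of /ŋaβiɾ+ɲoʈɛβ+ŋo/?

/ɲ/ is a voiced palatal nasal. The preceding trigger /ɾ/ is alveolar, so /ɲ/ must become alveolar as well.
The voiced alveolar nasal is [n], so /ɲ/ → [n].
At the second juncture, /ŋ/ likewise becomes [m] adjacent to /β/.

[ŋaβiɾnoʈɛβmo]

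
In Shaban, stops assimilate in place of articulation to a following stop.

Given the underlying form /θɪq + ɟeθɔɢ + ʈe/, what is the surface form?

/q/ is a voiceless uvular stop. The following trigger /ɟ/ is palatal, so /q/ must become palatal as well.
A voiceless palatal stop is [c], so the surface segment is [c].
The same rule applies at the second boundary: /ɢ/ → [ɖ] next to /ʈ/.

[θɪcɟeθɔɖʈe]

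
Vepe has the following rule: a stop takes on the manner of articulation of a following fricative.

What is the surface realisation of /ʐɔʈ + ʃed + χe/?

[ʐɔʂʃezχe]

/ʈ/ is a voiceless retroflex stop. The following trigger /ʃ/ is a fricative, so /ʈ/ must become a fricative as well.
Changing only its manner to fricative gives [ʂ] — the voiceless retroflex fricative.
The same rule applies at the second boundary: /d/ → [z] next to /χ/.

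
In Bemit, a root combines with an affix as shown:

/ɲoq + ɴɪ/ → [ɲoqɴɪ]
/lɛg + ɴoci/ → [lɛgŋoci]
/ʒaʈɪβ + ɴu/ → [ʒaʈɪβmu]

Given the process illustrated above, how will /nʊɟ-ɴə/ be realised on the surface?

The data show progressive place assimilation: /ɴ/ → [ŋ] after /g/; /ɴ/ → [m] after /β/. In each pair only place changes, matching the preceding consonant, while manner and voice stay constant.
No alternation appears in [ɲoqɴɪ]: there the adjacent consonants already agree in place (/ɴ/ and /q/ are both uvular), so this form is consistent with the same rule.
/ɴ/ is a voiced uvular nasal. The preceding trigger /ɟ/ is palatal, so /ɴ/ must become palatal as well.
A voiced palatal nasal is [ɲ], so the surface segment is [ɲ].

[nʊɟɲə]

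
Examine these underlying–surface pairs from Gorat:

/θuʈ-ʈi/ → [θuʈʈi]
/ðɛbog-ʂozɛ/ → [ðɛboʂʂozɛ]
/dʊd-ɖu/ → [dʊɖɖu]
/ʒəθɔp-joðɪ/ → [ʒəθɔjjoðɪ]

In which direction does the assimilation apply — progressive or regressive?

Underlying /g/ is realised as [ʂ] next to /ʂ/; /ʂ/ itself does not change.
The output [ʂ] is identical to the trigger /ʂ/ — every feature (place, manner, voicing) has been copied — so this is total assimilation.
The remaining alternations confirm this: /d/ → [ɖ] before /ɖ/; /p/ → [j] before /j/ — in each case the output is a copy of the following consonant.
In [θuʈʈi] the two consonants at the boundary are already identical (/ʈ/ + /ʈ/), so the rule applies vacuously and nothing changes.
The trigger is the following segment, so the direction is regressive (anticipatory).

regressive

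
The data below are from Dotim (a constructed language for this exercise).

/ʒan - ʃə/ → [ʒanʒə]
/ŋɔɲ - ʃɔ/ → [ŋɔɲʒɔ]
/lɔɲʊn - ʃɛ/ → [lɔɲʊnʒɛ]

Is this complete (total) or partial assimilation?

partial assimilation

Comparing underlying and surface forms, /ʃ/ → [ʒ] is the alternation; the neighbouring /n/ is constant.
/ʃ/ is voiceless while /n/ is voiced; the output [ʒ] is voiced, matching the trigger — so the feature that spreads is voicing.
Place and manner are unchanged, so the assimilation is partial, not total.
The same holds elsewhere in the data: /ʃ/ → [ʒ] after /ɲ/ (voiceless → voiced, matching voiced) — only voicing changes, and always toward the preceding segment.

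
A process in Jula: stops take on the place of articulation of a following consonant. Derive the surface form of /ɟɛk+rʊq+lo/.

The rule targets /k/ (voiceless velar stop), which sits before the trigger /r/ (alveolar).
Changing only its place to alveolar gives [t] — the voiceless alveolar stop.
At the second juncture, /q/ likewise becomes [t] adjacent to /l/.

[ɟɛtrʊtlo]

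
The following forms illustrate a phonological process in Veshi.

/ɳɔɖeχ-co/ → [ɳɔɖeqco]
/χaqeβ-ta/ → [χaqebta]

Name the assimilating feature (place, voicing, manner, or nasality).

manner

Comparing underlying and surface forms, /χ/ → [q] is the alternation; the neighbouring /c/ is constant.
The change fricative → stop matches the manner of the following /c/, identifying this as manner assimilation.
The other alternating form patterns the same way: /β/ → [b] before /t/ (fricative → stop, matching a stop) — only manner changes, and always toward the following segment.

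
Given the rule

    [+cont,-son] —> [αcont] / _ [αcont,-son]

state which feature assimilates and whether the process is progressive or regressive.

regressive manner assimilation

The shared variable α links the value of [cont] on the target to that of the neighbouring obstruent. [cont] distinguishes stops from fricatives — a manner-of-articulation feature — so this is manner assimilation.
The conditioning segment sits to the right of the focus bar, meaning the trigger follows the segment that changes — regressive assimilation.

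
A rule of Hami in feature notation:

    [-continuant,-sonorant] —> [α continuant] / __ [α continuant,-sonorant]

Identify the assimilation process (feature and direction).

The shared variable α links the value of [continuant] on the target to that of the neighbouring obstruent. [continuant] distinguishes stops from fricatives — a manner-of-articulation feature — so this is manner assimilation.
The conditioning segment sits to the right of the focus bar, meaning the trigger follows the segment that changes — regressive assimilation.

regressive manner assimilation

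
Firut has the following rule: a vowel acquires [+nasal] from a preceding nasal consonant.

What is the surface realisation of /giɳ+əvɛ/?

[giɳə̃vɛ]

The vowel /ə/ is adjacent to the preceding nasal /ɳ/, so it acquires [+nasal] and surfaces as [ə̃].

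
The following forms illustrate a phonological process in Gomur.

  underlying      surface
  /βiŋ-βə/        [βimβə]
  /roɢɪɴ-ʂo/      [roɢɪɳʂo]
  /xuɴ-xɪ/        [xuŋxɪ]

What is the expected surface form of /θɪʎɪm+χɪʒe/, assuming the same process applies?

The data show regressive place assimilation: /ŋ/ → [m] before /β/; /ɴ/ → [ɳ] before /ʂ/; /ɴ/ → [ŋ] before /x/. In each pair only place changes, matching the following consonant, while manner and voice stay constant.
The rule targets /m/ (voiced bilabial nasal), which sits before the trigger /χ/ (uvular).
The voiced uvular nasal is [ɴ], so /m/ → [ɴ].

[θɪʎɪɴχɪʒe]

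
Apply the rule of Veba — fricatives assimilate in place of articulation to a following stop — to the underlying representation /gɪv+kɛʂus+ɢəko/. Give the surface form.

/v/ is a voiced labiodental fricative. The following trigger /k/ is velar, so /v/ must become velar as well.
The voiced velar fricative is [ɣ], so /v/ → [ɣ].
The same rule applies at the second boundary: /s/ → [χ] next to /ɢ/.

[gɪɣkɛʂuχɢəko]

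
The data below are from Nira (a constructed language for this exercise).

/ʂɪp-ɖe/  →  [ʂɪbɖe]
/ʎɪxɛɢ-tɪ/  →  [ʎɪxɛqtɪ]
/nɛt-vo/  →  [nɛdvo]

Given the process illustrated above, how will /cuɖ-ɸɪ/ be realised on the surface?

[cuʈɸɪ]

The data show regressive voicing assimilation: /p/ → [b] before /ɖ/; /ɢ/ → [q] before /t/; /t/ → [d] before /v/. In each pair only voicing changes, matching the following consonant, while place and manner stay constant.
The rule targets /ɖ/ (voiced retroflex stop), which sits before the trigger /ɸ/ (voiceless).
A voiceless retroflex stop is [ʈ], so the surface segment is [ʈ].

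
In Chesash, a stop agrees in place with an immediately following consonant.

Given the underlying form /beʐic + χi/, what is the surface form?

The rule targets /c/ (voiceless palatal stop), which sits before the trigger /χ/ (uvular).
The voiceless uvular stop is [q], so /c/ → [q].

[beʐiqχi]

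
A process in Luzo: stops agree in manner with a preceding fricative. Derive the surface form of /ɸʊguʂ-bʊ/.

The rule targets /b/ (voiced bilabial stop), which sits after the trigger /ʂ/ (fricative).
Changing only its manner to fricative gives [β] — the voiced bilabial fricative.

[ɸʊguʂβʊ]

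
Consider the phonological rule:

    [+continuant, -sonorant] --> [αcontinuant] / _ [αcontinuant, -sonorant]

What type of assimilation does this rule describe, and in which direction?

The rule copies [continuant] (continuancy) from the environment onto the target fricatives; since [±continuant] encodes the stop/fricative manner contrast, the assimilating dimension is manner.
Since the environment is written after the underscore, the trigger follows the target; the direction is regressive.

regressive manner assimilation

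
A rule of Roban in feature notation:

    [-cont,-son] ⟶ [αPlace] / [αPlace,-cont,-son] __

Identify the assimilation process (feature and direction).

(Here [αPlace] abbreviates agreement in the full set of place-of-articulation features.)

progressive place assimilation

The rule copies the place features (abbreviated [Place]) from the environment onto the target, so the assimilating feature is place.
The conditioning segment sits to the left of the focus bar, meaning the trigger precedes the segment that changes — progressive assimilation.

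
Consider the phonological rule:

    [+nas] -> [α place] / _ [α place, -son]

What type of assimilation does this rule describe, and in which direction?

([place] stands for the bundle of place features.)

The rule copies the place features (abbreviated [place]) from the environment onto the target, so the assimilating feature is place.
The conditioning segment sits to the right of the focus bar, meaning the trigger follows the segment that changes — regressive assimilation.

regressive place assimilation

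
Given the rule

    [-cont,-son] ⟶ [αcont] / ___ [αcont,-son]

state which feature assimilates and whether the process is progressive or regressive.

The shared variable α links the value of [cont] on the target to that of the neighbouring obstruent. [cont] distinguishes stops from fricatives — a manner-of-articulation feature — so this is manner assimilation.
The conditioning segment sits to the right of the focus bar, meaning the trigger follows the segment that changes — regressive assimilation.

regressive manner assimilation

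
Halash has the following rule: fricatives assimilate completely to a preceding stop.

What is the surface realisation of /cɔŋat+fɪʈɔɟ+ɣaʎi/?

/f/ is the segment targeted by the rule; it sits immediately after /t/, so it assimilates completely and surfaces as [t].
The same rule applies at the second boundary: /ɣ/ → [ɟ] next to /ɟ/.

[cɔŋattɪʈɔɟɟaʎi]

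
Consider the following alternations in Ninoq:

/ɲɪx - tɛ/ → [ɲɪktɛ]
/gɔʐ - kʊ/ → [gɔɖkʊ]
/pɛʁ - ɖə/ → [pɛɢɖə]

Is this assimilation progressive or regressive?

regressive

Comparing underlying and surface forms, /x/ → [k] is the alternation; the neighbouring /t/ is constant.
The change fricative → stop matches the manner of the following /t/, identifying this as manner assimilation.
The same holds elsewhere in the data: /ʐ/ → [ɖ] before /k/ (fricative → stop, matching a stop); /ʁ/ → [ɢ] before /ɖ/ (fricative → stop, matching a stop) — only manner changes, and always toward the following segment.
Since the segment that changes precedes the conditioning segment, the assimilation is regressive.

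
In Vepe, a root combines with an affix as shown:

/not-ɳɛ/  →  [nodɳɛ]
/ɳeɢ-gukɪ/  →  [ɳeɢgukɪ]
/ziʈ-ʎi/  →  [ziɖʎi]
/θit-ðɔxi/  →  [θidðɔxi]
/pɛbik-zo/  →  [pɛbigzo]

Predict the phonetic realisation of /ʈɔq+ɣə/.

The data show regressive voicing assimilation: /t/ → [d] before /ɳ/; /ʈ/ → [ɖ] before /ʎ/; /t/ → [d] before /ð/; /k/ → [g] before /z/. In each pair only voicing changes, matching the following consonant, while place and manner stay constant.
Nothing changes in [ɳeɢgukɪ]: there the adjacent consonants already agree in voicing (/ɢ/ and /g/ are both voiced), so this form is consistent with the same rule.
/q/ is a voiceless uvular stop. The following trigger /ɣ/ is voiced, so /q/ must become voiced as well.
The voiced uvular stop is [ɢ], so /q/ → [ɢ].

[ʈɔɢɣə]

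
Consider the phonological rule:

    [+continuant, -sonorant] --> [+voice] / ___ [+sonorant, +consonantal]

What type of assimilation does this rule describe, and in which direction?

regressive voicing assimilation

The target ([+continuant, -sonorant], fricatives) acquires [+voice] next to a sonorant consonant ([+sonorant, +consonantal]) — it takes on the voicing of its neighbour, so the feature that spreads is voicing.
The conditioning segment sits to the right of the focus bar, meaning the trigger follows the segment that changes — regressive assimilation.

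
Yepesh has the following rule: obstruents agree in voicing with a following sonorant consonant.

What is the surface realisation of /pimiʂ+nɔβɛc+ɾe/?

The rule targets /ʂ/ (voiceless retroflex fricative), which sits before the trigger /n/ (voiced).
A voiced retroflex fricative is [ʐ], so the surface segment is [ʐ].
The same rule applies at the second boundary: /c/ → [ɟ] next to /ɾ/.

[pimiʐnɔβɛɟɾe]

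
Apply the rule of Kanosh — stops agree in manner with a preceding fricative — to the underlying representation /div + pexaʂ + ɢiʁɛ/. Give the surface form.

/p/ is a voiceless bilabial stop. The preceding trigger /v/ is a fricative, so /p/ must become a fricative as well.
The voiceless bilabial fricative is [ɸ], so /p/ → [ɸ].
At the second juncture, /ɢ/ likewise becomes [ʁ] adjacent to /ʂ/.

[divɸexaʂʁiʁɛ]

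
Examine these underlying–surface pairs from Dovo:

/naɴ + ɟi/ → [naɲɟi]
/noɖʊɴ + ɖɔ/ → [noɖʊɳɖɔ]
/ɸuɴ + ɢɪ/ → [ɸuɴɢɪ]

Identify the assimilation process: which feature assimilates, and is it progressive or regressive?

regressive place assimilation

The segment that alternates is /ɴ/, which surfaces as [ɲ] when adjacent to /ɟ/.
/ɴ/ is uvular while /ɟ/ is palatal; the output [ɲ] is palatal, matching the trigger — so the feature that spreads is place.
Manner and voice are unchanged, so the assimilation is partial, not total.
The other alternating form patterns the same way: /ɴ/ → [ɳ] before /ɖ/ (uvular → retroflex, matching retroflex) — only place changes, and always toward the following segment.
No alternation appears in [ɸuɴɢɪ]: there the adjacent consonants already agree in place (/ɴ/ and /ɢ/ are both uvular), so this form is consistent with the same rule.
The trigger is the following segment, so the direction is regressive (anticipatory).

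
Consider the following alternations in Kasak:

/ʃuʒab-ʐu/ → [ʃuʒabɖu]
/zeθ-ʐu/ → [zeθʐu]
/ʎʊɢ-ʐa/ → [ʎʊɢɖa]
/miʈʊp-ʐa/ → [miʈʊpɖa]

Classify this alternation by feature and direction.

progressive manner assimilation

The segment that alternates is /ʐ/, which surfaces as [ɖ] when adjacent to /b/.
The change fricative → stop matches the manner of the preceding /b/, identifying this as manner assimilation.
Place and voice are unchanged, so the assimilation is partial, not total.
The other alternating forms pattern the same way: /ʐ/ → [ɖ] after /ɢ/ (fricative → stop, matching a stop); /ʐ/ → [ɖ] after /p/ (fricative → stop, matching a stop) — only manner changes, and always toward the preceding segment.
No alternation appears in [zeθʐu]: there the adjacent consonants already agree in manner (/ʐ/ and /θ/ are both fricatives), so this form is consistent with the same rule.
The trigger is the preceding segment, so the direction is progressive (perseverative).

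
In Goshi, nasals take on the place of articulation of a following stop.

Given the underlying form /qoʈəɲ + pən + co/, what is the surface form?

[qoʈəmpəɲco]

/ɲ/ is a voiced palatal nasal. The following trigger /p/ is bilabial, so /ɲ/ must become bilabial as well.
Changing only its place to bilabial gives [m] — the voiced bilabial nasal.
The same rule applies at the second boundary: /n/ → [ɲ] next to /c/.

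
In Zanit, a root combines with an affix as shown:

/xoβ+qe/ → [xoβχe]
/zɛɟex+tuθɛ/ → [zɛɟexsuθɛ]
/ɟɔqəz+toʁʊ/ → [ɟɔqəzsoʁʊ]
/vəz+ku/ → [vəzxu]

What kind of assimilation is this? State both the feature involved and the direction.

progressive manner assimilation

The segment that alternates is /q/, which surfaces as [χ] when adjacent to /β/.
The change stop → fricative matches the manner of the preceding /β/, identifying this as manner assimilation.
Place and voice are unchanged, so the assimilation is partial, not total.
The other alternating forms pattern the same way: /t/ → [s] after /x/ (stop → fricative, matching a fricative); /t/ → [s] after /z/ (stop → fricative, matching a fricative); /k/ → [x] after /z/ (stop → fricative, matching a fricative) — only manner changes, and always toward the preceding segment.
Since the segment that changes follows the conditioning segment, the assimilation is progressive.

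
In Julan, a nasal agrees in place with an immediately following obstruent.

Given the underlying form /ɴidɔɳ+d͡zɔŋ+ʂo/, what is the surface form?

The rule targets /ɳ/ (voiced retroflex nasal), which sits before the trigger /d͡z/ (alveolar).
A voiced alveolar nasal is [n], so the surface segment is [n].
At the second juncture, /ŋ/ likewise becomes [ɳ] adjacent to /ʂ/.

[ɴidɔnd͡zɔɳʂo]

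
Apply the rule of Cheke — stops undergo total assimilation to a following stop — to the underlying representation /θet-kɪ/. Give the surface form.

[θekkɪ]

/t/ is the segment targeted by the rule; it sits immediately before /k/, so it assimilates completely and surfaces as [k].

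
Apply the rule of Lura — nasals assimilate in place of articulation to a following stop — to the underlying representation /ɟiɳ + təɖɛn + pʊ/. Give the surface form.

The rule targets /ɳ/ (voiced retroflex nasal), which sits before the trigger /t/ (alveolar).
A voiced alveolar nasal is [n], so the surface segment is [n].
The same rule applies at the second boundary: /n/ → [m] next to /p/.

[ɟintəɖɛmpʊ]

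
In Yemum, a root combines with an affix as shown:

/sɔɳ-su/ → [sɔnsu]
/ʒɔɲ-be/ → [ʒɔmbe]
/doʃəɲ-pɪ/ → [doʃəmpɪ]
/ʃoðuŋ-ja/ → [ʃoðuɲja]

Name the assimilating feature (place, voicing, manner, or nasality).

place

Underlying /ɳ/ is realised as [n] next to /s/; /s/ itself does not change.
The change retroflex → alveolar matches the place of the following /s/, identifying this as place assimilation.
The same holds elsewhere in the data: /ɲ/ → [m] before /b/ (palatal → bilabial, matching bilabial); /ɲ/ → [m] before /p/ (palatal → bilabial, matching bilabial); /ŋ/ → [ɲ] before /j/ (velar → palatal, matching palatal) — only place changes, and always toward the following segment.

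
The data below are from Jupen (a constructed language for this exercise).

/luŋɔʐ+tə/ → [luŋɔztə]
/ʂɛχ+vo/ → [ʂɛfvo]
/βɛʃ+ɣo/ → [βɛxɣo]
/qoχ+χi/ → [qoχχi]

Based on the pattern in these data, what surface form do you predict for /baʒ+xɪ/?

The data show regressive place assimilation: /ʐ/ → [z] before /t/; /χ/ → [f] before /v/; /ʃ/ → [x] before /ɣ/. In each pair only place changes, matching the following consonant, while manner and voice stay constant.
Nothing changes in [qoχχi]: there the adjacent consonants already agree in place (/χ/ and /χ/ are both uvular), so this form is consistent with the same rule.
/ʒ/ is a voiced postalveolar fricative. The following trigger /x/ is velar, so /ʒ/ must become velar as well.
The voiced velar fricative is [ɣ], so /ʒ/ → [ɣ].

[baɣxɪ]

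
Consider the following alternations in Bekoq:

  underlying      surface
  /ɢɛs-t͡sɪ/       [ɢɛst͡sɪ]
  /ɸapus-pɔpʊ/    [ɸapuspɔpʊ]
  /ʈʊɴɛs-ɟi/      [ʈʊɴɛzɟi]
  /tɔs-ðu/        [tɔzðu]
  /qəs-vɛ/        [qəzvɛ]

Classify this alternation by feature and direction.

regressive voicing assimilation

Underlying /s/ is realised as [z] next to /ɟ/; /ɟ/ itself does not change.
The change voiceless → voiced matches the voicing of the following /ɟ/, identifying this as voicing assimilation.
Place and manner are unchanged, so the assimilation is partial, not total.
Checking the remaining alternations: /s/ → [z] before /ð/ (voiceless → voiced, matching voiced); /s/ → [z] before /v/ (voiceless → voiced, matching voiced) — only voicing changes, and always toward the following segment.
Nothing changes in [ɢɛst͡sɪ], [ɸapuspɔpʊ]: there the adjacent consonants already agree in voicing (/s/ and /t͡s/ are both voiceless; /s/ and /p/ are both voiceless), so these forms are consistent with the same rule.
Since the segment that changes precedes the conditioning segment, the assimilation is regressive.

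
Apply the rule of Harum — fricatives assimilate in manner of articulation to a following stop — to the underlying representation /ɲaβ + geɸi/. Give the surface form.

[ɲabgeɸi]

The rule targets /β/ (voiced bilabial fricative), which sits before the trigger /g/ (stop).
Changing only its manner to stop gives [b] — the voiced bilabial stop.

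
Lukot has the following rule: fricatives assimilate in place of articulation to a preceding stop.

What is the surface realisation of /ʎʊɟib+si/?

/s/ is a voiceless alveolar fricative. The preceding trigger /b/ is bilabial, so /s/ must become bilabial as well.
The voiceless bilabial fricative is [ɸ], so /s/ → [ɸ].

[ʎʊɟibɸi]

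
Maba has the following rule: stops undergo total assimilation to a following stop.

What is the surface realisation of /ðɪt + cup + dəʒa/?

[ðɪccuddəʒa]

/t/ is the segment targeted by the rule; it sits immediately before /c/, so it assimilates completely and surfaces as [c].
The same rule applies at the second boundary: /p/ → [d] next to /d/.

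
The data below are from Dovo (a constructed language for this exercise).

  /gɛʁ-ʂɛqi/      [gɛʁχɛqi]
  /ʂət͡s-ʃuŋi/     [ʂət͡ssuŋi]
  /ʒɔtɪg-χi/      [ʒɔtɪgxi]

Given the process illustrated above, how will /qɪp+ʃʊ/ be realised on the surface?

The data show progressive place assimilation: /ʂ/ → [χ] after /ʁ/; /ʃ/ → [s] after /t͡s/; /χ/ → [x] after /g/. In each pair only place changes, matching the preceding consonant, while manner and voice stay constant.
The rule targets /ʃ/ (voiceless postalveolar fricative), which sits after the trigger /p/ (bilabial).
Changing only its place to bilabial gives [ɸ] — the voiceless bilabial fricative.

[qɪpɸʊ]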